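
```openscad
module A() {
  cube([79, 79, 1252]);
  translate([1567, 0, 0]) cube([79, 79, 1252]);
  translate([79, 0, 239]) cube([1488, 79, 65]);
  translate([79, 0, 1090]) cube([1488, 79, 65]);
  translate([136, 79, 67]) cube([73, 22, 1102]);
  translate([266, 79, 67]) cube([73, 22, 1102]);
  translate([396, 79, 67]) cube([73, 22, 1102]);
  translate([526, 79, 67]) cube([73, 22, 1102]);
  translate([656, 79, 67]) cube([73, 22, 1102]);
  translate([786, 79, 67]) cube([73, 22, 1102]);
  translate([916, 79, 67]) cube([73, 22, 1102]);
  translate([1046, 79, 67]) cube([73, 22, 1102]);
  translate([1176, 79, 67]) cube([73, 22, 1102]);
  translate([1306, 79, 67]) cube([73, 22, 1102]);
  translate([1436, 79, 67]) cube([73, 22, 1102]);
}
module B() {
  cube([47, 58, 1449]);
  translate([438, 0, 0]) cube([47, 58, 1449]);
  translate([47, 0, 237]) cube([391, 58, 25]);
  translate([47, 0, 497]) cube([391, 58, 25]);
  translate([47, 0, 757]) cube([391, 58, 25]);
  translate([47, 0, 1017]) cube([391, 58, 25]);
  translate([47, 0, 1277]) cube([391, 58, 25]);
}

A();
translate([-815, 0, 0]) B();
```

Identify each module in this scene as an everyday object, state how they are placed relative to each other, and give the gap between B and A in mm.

The ladder's nearest face is 330 mm from the fence section's −x face.

A is a fence section. B is a ladder. The ladder is on the floor beside the fence section on its −x side. The gap between the ladder and the fence section is 330 mm.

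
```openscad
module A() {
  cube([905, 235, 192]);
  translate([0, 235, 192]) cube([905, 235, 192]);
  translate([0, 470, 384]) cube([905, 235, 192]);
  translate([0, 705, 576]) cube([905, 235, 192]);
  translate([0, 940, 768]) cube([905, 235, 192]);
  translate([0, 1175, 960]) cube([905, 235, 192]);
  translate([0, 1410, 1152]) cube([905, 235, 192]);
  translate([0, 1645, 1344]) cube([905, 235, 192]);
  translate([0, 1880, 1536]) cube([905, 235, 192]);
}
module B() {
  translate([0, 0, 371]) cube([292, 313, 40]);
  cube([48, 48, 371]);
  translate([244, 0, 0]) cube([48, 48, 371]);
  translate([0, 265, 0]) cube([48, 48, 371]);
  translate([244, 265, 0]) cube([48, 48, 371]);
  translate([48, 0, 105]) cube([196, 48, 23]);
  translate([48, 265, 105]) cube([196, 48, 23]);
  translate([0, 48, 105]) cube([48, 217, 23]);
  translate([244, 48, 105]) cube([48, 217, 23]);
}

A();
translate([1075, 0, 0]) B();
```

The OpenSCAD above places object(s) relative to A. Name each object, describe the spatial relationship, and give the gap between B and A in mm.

The stool's nearest face is 170 mm from the staircase's +x face.

A is a staircase. B is a stool. The stool is on the floor beside the staircase on its +x side. The gap between the stool and the staircase is 170 mm.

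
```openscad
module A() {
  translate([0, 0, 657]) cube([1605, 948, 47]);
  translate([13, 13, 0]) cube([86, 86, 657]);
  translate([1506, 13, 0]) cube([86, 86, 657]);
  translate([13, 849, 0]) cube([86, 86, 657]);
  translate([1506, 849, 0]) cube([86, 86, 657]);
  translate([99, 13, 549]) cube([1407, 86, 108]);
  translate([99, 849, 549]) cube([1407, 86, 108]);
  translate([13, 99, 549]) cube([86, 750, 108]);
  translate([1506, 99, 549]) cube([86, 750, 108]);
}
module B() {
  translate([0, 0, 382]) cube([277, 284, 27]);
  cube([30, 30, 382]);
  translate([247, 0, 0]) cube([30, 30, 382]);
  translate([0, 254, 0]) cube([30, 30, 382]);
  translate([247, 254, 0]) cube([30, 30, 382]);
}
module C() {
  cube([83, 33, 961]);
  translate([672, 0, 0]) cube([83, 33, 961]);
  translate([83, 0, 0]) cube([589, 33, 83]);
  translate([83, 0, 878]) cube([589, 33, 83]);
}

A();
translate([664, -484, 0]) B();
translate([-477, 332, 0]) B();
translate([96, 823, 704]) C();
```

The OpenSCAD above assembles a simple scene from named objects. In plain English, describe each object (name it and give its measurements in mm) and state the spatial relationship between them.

A is a table with a 1605×948 mm rectangular top, 47 mm thick, top surface at z = 704 mm, supported by four 86×86 mm square legs, each inset 13 mm from the nearest pair of top edges, running from the floor. Four apron rails, 86 mm thick and 108 mm tall, run between adjacent legs with their top edges flush with the underside of the top and their outer faces flush with the legs' outer faces.

B is a four-legged stool. The seat is 277×284 mm, 27 mm thick, top at z = 409 mm. It stands on four square legs, each 30×30 mm in cross-section, from z = 0 to the seat underside, each flush with a corner of the seat.

C is a picture frame with a 589×795 mm rectangular opening (x by z) and a uniform 83 mm border on every side. Frame depth is 33 mm along y. It is built from two vertical stiles running the full outside height and two horizontal rails spanning the gap between the stiles.

Two stools sit around the table at the −y, −x sides. The picture frame is on top of the table.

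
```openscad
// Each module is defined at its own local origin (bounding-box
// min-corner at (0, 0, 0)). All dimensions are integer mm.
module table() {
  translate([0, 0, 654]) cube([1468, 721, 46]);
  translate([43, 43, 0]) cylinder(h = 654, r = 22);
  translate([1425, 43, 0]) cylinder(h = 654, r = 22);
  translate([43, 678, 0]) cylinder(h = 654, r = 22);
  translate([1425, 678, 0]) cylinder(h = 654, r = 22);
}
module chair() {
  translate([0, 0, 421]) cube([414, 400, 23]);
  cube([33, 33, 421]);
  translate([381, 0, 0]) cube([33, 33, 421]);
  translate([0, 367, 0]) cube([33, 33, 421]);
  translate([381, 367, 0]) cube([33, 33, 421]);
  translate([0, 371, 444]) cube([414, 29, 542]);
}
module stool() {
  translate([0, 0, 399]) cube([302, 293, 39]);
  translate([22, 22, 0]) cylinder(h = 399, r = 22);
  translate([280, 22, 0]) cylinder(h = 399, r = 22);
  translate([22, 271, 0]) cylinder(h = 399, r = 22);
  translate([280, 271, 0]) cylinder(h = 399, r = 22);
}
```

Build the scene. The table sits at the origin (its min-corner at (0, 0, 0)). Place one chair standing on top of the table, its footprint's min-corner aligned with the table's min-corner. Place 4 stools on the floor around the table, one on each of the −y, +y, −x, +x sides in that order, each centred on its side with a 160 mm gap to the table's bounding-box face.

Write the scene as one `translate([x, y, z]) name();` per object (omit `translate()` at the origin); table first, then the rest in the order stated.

table();
translate([0, 0, 700]) chair();
translate([583, -453, 0]) stool();
translate([583, 881, 0]) stool();
translate([-462, 214, 0]) stool();
translate([1628, 214, 0]) stool();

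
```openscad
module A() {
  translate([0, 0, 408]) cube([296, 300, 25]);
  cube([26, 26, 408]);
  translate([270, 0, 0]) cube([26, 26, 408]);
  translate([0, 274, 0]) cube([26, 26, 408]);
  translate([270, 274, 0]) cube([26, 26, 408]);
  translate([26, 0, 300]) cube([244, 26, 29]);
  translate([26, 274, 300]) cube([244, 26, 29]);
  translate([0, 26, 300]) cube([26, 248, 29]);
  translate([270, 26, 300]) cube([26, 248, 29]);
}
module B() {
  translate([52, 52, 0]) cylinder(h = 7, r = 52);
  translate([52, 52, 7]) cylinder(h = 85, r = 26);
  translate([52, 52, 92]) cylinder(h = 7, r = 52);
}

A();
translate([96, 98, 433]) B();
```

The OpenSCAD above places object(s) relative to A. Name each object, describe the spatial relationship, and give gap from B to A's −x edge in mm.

A is a stool. B is a spool. The spool is on top of the stool, centred. The gap from the spool to the stool's −x edge is 96 mm.

The spool's min-x is at 96; the stool's min-x is 0; gap = 96 mm.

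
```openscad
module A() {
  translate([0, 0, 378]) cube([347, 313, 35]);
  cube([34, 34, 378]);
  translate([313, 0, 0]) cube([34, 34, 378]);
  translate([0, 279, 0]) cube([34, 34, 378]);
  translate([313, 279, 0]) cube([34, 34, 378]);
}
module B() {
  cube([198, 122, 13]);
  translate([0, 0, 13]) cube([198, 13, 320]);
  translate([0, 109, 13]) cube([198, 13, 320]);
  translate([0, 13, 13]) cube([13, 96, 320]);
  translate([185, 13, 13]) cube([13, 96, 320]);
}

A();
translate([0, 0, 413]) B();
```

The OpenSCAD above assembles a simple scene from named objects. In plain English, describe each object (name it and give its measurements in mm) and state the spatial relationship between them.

A is a four-legged stool. The seat is 347×313 mm, 35 mm thick, top at z = 413 mm. It stands on four square legs, each 34×34 mm in cross-section, from z = 0 to the seat underside, each flush with a corner of the seat.

B is an open storage box with external size 198×122×333 mm and wall thickness 13 mm (the base is also 13 mm thick). The base covers the whole footprint; the four walls stand on the base, with the y-facing walls full-width and the x-facing walls fitting between their inner faces.

The open box is on top of the stool.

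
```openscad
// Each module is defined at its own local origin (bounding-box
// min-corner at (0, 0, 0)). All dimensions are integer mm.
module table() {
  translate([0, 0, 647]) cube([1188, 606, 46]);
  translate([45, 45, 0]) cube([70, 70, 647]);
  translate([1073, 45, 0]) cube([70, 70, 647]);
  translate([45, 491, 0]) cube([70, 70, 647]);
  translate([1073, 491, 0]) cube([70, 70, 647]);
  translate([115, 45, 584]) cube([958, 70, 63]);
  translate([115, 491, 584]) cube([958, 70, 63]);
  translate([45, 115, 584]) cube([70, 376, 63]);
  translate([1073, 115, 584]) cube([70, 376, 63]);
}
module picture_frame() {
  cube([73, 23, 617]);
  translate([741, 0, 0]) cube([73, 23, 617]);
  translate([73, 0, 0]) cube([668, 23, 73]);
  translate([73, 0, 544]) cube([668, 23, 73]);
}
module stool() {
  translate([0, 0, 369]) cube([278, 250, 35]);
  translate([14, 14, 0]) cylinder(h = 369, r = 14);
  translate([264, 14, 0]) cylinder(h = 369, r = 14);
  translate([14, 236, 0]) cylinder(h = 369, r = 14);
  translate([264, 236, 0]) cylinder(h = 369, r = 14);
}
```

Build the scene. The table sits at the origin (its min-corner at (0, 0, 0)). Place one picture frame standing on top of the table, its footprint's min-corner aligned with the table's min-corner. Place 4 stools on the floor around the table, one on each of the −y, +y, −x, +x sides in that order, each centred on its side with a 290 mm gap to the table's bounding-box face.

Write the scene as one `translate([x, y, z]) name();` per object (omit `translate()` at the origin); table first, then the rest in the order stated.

table();
translate([0, 0, 693]) picture_frame();
translate([455, -540, 0]) stool();
translate([455, 896, 0]) stool();
translate([-568, 178, 0]) stool();
translate([1478, 178, 0]) stool();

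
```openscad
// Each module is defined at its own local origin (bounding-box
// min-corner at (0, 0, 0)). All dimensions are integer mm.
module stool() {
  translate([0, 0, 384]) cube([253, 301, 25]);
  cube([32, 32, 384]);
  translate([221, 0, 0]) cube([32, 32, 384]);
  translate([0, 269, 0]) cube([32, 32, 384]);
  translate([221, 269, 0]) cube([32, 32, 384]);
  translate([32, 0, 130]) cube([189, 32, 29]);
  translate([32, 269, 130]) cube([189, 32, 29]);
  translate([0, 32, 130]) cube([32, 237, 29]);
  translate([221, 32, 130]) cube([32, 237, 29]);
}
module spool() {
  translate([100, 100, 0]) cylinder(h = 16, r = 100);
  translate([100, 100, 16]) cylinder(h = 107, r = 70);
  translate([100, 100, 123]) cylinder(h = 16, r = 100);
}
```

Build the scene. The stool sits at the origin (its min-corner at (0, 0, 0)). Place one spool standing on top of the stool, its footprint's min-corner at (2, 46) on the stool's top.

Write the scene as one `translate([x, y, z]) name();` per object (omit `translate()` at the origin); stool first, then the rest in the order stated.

stool();
translate([2, 46, 409]) spool();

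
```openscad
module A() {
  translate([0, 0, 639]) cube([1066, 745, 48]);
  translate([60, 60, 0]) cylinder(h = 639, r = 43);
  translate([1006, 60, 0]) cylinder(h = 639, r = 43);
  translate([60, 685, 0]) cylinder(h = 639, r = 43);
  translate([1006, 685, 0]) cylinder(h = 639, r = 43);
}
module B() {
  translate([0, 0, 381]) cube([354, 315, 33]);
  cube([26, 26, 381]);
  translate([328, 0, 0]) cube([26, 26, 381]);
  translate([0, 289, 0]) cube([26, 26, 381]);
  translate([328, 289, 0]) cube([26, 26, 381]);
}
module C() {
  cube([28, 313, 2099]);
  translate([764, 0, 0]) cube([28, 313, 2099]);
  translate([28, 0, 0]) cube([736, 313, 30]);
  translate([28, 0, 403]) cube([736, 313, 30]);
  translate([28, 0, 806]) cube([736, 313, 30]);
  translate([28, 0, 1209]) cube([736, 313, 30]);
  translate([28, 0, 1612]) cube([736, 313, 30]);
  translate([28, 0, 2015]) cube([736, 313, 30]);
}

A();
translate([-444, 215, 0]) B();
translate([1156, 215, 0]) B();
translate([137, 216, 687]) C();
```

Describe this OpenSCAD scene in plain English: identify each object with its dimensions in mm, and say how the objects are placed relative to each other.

A is a rectangular dining table. The top is 1066×745×48 mm with its upper surface at z = 687 mm. It stands on four round legs of 86 mm diameter, each leg's bounding box inset 17 mm from the nearest pair of top edges, running from the floor to the underside of the top.

B is a simple wooden stool: a rectangular seat 354 mm (x) by 315 mm (y), 33 mm thick, top face at z = 414 mm, on four square legs, each 26×26 mm in cross-section. The legs rest on z = 0, each flush with a corner of the seat.

C is an open bookshelf. Two side panels, each 28 mm thick, 313 mm deep and 2099 mm tall, stand 792 mm apart (outside-to-outside). Between them sit 6 shelves, each 30 mm thick and 313 mm deep, spanning the full gap between the sides. The bottom shelf rests on the floor (its underside at z = 0) and the clear gap between one shelf's top and the next shelf's underside is 373 mm.

Two stools sit around the table at the −x, +x sides. The bookshelf is on top of the table, centred.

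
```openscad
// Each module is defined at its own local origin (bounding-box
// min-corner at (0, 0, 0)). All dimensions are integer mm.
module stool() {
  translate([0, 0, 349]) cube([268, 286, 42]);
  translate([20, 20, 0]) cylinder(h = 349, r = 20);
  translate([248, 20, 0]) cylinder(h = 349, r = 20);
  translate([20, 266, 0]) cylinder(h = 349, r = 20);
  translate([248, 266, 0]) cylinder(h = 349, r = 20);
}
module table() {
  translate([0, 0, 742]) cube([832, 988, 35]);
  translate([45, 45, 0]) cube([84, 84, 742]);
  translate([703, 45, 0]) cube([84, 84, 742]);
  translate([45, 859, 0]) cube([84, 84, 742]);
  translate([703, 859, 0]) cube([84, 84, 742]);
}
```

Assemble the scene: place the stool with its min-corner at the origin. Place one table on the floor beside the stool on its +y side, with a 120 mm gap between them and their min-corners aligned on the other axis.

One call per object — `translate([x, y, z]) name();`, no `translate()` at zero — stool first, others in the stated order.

stool();
translate([0, 406, 0]) table();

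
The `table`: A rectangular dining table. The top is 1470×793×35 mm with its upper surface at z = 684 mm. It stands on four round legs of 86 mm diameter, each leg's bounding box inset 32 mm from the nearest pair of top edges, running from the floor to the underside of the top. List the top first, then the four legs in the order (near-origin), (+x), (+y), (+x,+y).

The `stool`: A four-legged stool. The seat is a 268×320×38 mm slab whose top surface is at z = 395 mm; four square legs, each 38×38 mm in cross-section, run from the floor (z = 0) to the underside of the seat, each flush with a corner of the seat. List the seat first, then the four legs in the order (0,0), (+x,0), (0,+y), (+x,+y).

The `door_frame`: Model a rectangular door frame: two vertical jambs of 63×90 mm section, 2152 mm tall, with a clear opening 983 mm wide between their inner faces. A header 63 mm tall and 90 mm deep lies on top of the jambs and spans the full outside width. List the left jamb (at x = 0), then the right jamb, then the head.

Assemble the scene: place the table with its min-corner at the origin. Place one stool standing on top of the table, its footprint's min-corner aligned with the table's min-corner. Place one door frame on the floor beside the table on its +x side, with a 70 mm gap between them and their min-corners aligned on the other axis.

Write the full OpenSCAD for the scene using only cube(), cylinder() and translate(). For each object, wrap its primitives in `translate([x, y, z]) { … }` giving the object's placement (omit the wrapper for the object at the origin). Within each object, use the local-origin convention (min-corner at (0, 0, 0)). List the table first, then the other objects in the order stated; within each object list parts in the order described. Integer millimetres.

translate([0, 0, 649]) cube([1470, 793, 35]);
translate([75, 75, 0]) cylinder(h = 649, r = 43);
translate([1395, 75, 0]) cylinder(h = 649, r = 43);
translate([75, 718, 0]) cylinder(h = 649, r = 43);
translate([1395, 718, 0]) cylinder(h = 649, r = 43);
translate([0, 0, 684]) {
  translate([0, 0, 357]) cube([268, 320, 38]);
  cube([38, 38, 357]);
  translate([230, 0, 0]) cube([38, 38, 357]);
  translate([0, 282, 0]) cube([38, 38, 357]);
  translate([230, 282, 0]) cube([38, 38, 357]);
}
translate([1540, 0, 0]) {
  cube([63, 90, 2152]);
  translate([1046, 0, 0]) cube([63, 90, 2152]);
  translate([0, 0, 2152]) cube([1109, 90, 63]);
}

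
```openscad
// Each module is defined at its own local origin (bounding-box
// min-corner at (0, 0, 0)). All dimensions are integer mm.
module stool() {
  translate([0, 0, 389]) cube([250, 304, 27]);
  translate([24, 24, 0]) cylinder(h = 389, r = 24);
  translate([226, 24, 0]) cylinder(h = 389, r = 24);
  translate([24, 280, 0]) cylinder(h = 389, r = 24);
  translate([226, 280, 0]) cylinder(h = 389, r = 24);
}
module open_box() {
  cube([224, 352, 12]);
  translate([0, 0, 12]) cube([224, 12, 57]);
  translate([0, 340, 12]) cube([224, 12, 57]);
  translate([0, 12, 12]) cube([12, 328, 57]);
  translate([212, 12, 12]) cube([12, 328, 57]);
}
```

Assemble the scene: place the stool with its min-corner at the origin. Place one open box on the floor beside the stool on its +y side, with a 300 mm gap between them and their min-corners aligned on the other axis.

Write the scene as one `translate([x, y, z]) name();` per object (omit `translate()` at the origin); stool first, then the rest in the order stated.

stool();
translate([0, 604, 0]) open_box();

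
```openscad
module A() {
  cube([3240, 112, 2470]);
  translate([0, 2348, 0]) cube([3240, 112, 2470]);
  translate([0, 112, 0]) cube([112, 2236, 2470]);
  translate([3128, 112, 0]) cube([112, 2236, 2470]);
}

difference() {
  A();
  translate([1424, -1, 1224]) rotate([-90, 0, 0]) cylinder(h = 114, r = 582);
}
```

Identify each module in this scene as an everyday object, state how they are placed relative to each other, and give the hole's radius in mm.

The subtracted cylinder has r = 582 mm.

A is a house frame. The house frame has a circular hole through its front wall. The hole's radius is 582 mm.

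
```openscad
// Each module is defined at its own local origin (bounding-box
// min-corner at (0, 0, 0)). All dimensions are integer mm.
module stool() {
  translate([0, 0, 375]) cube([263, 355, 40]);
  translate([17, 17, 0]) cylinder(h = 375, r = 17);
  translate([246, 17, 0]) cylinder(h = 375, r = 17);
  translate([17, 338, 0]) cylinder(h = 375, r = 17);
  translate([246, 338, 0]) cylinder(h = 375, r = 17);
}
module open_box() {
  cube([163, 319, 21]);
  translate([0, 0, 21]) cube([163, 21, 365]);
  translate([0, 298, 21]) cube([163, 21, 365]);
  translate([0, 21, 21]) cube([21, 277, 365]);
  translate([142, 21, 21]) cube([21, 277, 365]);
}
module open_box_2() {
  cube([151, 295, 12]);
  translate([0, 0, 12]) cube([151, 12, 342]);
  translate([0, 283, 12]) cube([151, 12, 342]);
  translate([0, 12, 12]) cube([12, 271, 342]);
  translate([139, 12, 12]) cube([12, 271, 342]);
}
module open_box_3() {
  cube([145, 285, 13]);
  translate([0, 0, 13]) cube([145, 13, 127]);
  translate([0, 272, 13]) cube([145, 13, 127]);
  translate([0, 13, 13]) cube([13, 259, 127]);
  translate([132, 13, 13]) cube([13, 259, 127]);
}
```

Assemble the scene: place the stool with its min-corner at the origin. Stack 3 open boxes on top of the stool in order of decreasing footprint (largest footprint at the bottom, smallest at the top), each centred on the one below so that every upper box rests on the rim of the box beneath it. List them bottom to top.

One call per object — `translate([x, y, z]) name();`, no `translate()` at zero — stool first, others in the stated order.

stool();
translate([50, 18, 415]) open_box();
translate([56, 30, 801]) open_box_2();
translate([59, 35, 1155]) open_box_3();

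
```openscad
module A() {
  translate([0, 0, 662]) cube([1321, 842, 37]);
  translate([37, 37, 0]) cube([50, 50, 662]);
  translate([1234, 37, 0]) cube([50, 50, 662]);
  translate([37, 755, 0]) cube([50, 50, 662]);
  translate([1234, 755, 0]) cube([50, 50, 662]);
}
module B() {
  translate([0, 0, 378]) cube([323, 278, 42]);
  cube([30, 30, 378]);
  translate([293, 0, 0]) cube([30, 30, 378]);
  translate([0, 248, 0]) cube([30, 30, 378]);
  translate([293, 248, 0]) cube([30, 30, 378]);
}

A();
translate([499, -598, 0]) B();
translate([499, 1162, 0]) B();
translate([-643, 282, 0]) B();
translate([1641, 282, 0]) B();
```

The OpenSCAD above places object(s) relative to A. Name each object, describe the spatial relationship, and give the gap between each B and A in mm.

A is a table. B is a stool. Four stools sit around the table at the −y, +y, −x, +x sides. The gap between each stool and the table is 320 mm.

Each stool's nearest face is 320 mm from the table's bounding box.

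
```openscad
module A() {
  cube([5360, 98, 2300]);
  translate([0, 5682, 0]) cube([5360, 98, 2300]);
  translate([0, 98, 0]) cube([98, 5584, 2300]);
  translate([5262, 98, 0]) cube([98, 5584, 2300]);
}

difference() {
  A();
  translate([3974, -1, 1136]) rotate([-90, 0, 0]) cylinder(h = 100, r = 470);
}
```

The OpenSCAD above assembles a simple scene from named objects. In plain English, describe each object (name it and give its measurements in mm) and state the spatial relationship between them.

A is the wall frame of a small rectangular building: four walls, each 2300 mm tall and 98 mm thick, enclosing a footprint 5360 mm (x) by 5780 mm (y) outside-to-outside, with no floor or roof. The front and back walls (the −y and +y sides) span the full width; the two side walls fit between them.

The house frame has a circular hole of radius 470 mm through its front wall, centred at (x = 3974, z = 1136).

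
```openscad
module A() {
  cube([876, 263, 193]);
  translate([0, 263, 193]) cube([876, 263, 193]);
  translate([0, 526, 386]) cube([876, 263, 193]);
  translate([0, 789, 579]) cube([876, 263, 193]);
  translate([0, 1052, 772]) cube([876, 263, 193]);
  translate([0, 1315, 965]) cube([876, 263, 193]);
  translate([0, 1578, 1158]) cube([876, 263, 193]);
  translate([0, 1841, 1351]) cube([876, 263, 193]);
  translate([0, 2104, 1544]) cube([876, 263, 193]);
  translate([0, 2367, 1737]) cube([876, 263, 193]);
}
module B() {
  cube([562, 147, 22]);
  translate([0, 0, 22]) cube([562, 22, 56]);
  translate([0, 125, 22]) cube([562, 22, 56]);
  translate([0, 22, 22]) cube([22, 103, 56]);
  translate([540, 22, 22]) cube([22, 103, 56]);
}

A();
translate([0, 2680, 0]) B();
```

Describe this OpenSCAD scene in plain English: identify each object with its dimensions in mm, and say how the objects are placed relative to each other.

A is a straight staircase of 10 solid steps. Each step is 876 mm wide (x), 263 mm deep (y, the going) and 193 mm tall (the rise). The first step rests on the floor; each subsequent step sits one going further in +y and one rise higher in +z, directly behind and above the previous step with no overlap.

B is an open storage box with external size 562×147×78 mm and wall thickness 22 mm (the base is also 22 mm thick). The base covers the whole footprint; the four walls stand on the base, with the y-facing walls full-width and the x-facing walls fitting between their inner faces.

The open box is on the floor beside the staircase on its +y side.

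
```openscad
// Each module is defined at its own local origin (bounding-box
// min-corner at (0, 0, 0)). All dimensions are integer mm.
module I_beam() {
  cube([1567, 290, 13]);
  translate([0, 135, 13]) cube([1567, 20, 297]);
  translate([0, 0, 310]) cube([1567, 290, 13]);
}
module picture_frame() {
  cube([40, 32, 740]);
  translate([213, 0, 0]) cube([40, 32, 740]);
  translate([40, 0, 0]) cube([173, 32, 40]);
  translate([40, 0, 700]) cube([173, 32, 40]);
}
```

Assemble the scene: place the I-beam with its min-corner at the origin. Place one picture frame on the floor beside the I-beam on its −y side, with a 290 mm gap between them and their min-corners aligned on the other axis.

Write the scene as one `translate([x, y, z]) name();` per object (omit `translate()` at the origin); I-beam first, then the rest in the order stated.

I_beam();
translate([0, -322, 0]) picture_frame();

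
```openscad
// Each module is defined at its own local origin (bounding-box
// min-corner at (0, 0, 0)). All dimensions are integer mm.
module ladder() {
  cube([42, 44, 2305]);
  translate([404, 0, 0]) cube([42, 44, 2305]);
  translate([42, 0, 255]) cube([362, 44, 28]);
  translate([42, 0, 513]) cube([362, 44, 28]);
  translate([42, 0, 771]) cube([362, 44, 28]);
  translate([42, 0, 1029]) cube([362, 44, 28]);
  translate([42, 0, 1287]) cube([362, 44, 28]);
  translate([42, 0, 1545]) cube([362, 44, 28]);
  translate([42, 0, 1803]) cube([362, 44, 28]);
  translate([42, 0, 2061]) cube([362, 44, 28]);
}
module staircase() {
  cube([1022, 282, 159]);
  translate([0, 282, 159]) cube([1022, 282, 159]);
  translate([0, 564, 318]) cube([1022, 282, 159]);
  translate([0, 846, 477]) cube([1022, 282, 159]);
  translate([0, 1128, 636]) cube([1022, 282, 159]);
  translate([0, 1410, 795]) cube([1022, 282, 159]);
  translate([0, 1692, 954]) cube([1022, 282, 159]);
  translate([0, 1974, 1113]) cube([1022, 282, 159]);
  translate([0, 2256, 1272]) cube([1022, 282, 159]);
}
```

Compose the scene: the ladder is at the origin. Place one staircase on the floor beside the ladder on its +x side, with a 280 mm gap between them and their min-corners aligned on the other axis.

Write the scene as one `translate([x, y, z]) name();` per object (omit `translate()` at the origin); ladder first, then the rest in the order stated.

ladder();
translate([726, 0, 0]) staircase();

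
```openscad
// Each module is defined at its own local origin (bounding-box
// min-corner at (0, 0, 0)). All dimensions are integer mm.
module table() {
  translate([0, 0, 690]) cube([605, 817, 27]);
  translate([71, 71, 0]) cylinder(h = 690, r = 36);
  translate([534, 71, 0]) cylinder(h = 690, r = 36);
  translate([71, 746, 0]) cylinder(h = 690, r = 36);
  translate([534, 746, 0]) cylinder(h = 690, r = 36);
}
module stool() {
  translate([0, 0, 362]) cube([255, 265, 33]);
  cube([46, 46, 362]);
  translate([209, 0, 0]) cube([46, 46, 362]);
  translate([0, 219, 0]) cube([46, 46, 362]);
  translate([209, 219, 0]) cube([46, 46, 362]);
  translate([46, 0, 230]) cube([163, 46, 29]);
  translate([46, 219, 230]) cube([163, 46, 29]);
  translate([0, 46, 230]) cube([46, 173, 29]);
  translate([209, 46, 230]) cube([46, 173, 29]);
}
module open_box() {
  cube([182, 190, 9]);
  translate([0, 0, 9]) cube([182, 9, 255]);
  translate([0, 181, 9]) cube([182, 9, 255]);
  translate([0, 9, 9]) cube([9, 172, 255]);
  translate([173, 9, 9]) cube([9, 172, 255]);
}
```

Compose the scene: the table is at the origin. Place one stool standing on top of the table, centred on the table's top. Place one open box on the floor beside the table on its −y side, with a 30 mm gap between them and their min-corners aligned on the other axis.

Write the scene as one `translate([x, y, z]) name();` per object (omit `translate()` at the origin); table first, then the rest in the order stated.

table();
translate([175, 276, 717]) stool();
translate([0, -220, 0]) open_box();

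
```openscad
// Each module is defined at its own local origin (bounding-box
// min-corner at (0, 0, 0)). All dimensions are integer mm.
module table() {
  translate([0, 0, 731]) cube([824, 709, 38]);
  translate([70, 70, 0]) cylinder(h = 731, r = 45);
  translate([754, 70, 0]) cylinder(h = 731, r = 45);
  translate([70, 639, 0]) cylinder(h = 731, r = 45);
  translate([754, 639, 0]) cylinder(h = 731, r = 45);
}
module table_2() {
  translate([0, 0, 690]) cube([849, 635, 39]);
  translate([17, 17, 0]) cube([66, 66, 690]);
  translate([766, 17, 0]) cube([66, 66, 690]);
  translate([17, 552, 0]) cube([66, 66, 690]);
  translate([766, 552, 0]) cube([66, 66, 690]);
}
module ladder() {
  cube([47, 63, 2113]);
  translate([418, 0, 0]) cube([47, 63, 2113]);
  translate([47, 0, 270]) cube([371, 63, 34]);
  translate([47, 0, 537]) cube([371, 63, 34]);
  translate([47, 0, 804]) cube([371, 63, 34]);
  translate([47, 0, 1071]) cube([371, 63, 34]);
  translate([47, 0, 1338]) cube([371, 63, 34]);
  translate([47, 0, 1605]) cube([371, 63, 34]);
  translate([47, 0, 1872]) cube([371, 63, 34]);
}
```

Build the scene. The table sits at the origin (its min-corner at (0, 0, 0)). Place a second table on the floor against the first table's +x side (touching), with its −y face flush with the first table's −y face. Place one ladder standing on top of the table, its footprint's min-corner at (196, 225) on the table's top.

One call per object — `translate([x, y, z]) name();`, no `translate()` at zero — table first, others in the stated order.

table();
translate([824, 0, 0]) table_2();
translate([196, 225, 769]) ladder();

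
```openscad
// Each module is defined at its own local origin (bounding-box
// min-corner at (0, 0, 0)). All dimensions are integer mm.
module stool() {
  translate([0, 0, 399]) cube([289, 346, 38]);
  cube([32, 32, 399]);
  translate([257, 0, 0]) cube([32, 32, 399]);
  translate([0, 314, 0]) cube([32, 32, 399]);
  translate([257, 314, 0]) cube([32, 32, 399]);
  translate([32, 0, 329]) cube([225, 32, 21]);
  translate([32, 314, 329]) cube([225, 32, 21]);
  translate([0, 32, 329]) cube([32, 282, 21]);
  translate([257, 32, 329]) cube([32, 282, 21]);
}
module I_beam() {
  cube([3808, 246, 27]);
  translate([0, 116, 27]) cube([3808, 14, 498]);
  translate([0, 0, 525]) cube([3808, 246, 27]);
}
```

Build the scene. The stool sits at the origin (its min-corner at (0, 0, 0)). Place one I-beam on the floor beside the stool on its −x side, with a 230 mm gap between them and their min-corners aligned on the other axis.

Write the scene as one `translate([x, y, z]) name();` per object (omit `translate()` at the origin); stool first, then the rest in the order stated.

stool();
translate([-4038, 0, 0]) I_beam();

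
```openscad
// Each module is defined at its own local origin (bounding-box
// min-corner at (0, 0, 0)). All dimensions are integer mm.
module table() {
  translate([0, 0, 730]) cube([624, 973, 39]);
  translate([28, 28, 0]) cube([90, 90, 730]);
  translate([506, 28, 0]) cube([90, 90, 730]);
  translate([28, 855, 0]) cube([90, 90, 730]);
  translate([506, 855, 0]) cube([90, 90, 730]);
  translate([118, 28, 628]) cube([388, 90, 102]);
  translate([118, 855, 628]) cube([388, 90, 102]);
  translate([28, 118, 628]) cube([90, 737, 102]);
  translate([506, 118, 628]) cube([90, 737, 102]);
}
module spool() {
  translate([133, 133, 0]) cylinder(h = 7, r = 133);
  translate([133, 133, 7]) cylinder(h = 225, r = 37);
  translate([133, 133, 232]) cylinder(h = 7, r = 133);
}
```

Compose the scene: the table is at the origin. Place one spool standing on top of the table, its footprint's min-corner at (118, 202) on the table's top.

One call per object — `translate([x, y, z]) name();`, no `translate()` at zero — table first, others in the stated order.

table();
translate([118, 202, 769]) spool();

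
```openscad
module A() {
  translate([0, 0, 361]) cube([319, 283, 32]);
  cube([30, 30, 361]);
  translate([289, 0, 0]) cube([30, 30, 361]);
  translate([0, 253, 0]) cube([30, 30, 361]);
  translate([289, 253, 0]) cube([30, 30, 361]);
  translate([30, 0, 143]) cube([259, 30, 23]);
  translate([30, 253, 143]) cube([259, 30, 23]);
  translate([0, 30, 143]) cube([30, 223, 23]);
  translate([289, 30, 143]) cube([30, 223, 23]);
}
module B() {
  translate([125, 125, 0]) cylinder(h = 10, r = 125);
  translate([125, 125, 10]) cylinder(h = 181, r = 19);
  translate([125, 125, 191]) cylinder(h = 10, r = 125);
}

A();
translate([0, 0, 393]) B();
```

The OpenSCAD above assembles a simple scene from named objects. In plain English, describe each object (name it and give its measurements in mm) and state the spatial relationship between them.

A is a four-legged stool. The seat is a 319×283×32 mm slab whose top surface is at z = 393 mm; four square legs, each 30×30 mm in cross-section, run from the floor (z = 0) to the underside of the seat, each flush with a corner of the seat. Four stretchers, 30 mm wide and 23 mm tall, connect adjacent legs with their undersides at z = 143 mm, each running between the inner faces of the legs it joins and aligned with the legs' outer faces on the other axis.

B is a spool: two coaxial disc flanges of radius 125 mm and thickness 10 mm, joined by a core cylinder of radius 19 mm and height 181 mm. The lower flange rests on z = 0 and the three cylinders share a vertical axis.

The spool is on top of the stool.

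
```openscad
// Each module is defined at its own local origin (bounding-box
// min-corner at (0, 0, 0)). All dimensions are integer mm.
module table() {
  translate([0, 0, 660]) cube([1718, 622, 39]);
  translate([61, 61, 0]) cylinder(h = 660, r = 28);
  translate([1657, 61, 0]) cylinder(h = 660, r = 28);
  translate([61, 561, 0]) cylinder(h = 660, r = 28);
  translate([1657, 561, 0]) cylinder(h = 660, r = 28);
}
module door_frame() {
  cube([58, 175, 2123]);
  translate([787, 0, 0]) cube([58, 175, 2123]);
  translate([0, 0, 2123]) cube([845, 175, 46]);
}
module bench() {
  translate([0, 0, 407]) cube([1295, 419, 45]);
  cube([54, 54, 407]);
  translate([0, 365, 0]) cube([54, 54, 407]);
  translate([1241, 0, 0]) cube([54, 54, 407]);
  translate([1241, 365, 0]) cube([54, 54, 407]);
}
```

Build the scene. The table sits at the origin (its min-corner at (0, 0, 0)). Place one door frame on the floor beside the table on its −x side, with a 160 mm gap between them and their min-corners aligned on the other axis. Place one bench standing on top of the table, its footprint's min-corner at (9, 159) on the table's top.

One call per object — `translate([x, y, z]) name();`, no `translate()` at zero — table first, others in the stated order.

table();
translate([-1005, 0, 0]) door_frame();
translate([9, 159, 699]) bench();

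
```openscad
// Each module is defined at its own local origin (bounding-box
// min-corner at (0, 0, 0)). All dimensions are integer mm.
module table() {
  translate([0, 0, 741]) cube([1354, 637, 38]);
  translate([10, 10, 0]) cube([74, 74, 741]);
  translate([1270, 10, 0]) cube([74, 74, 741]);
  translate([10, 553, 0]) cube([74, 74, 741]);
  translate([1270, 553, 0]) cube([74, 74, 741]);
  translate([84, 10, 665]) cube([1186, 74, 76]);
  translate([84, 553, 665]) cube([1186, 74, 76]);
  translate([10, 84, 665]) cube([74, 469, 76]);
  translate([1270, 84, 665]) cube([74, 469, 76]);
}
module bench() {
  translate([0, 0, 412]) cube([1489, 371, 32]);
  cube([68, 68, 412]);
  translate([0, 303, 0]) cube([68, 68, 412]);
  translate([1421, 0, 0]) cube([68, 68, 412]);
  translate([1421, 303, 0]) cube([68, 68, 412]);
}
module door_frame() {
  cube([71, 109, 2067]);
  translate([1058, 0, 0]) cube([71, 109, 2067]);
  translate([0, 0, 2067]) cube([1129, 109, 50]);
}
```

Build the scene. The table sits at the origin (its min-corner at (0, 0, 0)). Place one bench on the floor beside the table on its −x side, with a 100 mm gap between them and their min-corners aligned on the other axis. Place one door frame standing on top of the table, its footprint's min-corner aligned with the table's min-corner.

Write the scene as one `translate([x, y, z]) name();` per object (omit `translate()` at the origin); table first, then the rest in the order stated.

table();
translate([-1589, 0, 0]) bench();
translate([0, 0, 779]) door_frame();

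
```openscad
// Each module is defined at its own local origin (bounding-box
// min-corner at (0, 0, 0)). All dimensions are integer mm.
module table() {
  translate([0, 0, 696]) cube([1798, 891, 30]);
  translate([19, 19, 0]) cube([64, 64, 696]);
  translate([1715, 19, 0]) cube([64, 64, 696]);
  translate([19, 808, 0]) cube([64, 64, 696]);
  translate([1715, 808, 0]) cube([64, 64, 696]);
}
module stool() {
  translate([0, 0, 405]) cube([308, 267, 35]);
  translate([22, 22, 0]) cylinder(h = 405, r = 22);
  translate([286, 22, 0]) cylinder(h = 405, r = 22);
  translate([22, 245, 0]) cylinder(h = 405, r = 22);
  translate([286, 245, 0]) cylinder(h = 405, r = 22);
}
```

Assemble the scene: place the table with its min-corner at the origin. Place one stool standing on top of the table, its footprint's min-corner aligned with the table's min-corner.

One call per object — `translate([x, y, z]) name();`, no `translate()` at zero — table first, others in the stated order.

table();
translate([0, 0, 726]) stool();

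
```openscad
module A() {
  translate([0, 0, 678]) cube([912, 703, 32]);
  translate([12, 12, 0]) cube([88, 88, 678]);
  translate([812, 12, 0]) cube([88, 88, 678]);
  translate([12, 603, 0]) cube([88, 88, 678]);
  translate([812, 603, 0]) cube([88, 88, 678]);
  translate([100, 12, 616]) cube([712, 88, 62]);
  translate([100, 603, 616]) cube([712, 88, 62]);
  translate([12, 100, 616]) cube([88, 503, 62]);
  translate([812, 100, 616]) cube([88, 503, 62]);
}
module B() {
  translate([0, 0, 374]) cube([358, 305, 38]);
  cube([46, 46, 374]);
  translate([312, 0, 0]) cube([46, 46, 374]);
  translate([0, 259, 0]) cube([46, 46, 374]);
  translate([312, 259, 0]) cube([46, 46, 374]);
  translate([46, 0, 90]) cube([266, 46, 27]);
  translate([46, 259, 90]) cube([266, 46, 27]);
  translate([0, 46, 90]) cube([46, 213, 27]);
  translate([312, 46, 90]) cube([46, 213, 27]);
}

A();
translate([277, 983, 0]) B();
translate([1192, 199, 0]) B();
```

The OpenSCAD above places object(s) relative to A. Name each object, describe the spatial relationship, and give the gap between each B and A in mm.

A is a table. B is a stool. Two stools sit around the table at the +y, +x sides. The gap between each stool and the table is 280 mm.

Each stool's nearest face is 280 mm from the table's bounding box.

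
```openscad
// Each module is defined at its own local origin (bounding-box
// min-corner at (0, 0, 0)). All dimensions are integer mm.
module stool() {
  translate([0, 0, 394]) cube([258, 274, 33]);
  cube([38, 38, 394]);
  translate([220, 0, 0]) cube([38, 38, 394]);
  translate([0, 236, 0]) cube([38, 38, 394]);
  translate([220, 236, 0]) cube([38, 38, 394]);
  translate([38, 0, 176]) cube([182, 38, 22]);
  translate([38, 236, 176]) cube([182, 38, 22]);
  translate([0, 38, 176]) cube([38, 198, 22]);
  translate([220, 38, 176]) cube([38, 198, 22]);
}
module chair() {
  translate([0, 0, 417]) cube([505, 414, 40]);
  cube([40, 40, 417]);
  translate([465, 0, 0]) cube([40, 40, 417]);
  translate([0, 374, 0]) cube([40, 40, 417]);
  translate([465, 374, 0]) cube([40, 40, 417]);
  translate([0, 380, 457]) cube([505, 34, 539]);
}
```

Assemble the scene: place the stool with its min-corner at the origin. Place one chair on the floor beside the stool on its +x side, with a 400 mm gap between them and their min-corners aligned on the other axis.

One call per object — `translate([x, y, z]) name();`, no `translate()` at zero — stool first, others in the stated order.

stool();
translate([658, 0, 0]) chair();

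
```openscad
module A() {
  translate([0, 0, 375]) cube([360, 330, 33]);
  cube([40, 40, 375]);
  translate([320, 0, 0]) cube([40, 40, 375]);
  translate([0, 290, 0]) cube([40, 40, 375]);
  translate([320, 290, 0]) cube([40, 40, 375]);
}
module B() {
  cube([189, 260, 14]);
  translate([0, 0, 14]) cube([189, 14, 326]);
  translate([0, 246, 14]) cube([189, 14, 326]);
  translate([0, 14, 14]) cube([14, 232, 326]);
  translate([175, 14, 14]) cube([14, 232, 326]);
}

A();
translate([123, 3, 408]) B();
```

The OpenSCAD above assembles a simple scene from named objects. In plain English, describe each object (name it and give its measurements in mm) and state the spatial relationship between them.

A is a simple wooden stool: a rectangular seat 360 mm (x) by 330 mm (y), 33 mm thick, top face at z = 408 mm, on four square legs, each 40×40 mm in cross-section. The legs rest on z = 0, each flush with a corner of the seat.

B is an open storage box with external size 189×260×340 mm and wall thickness 14 mm (the base is also 14 mm thick). The base covers the whole footprint; the four walls stand on the base, with the y-facing walls full-width and the x-facing walls fitting between their inner faces.

The open box is on top of the stool.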